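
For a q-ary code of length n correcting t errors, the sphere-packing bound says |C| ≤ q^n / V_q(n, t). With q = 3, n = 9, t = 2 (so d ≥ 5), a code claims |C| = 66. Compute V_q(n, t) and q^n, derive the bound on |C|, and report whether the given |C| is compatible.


V_q(n, t) = 163, q^n = 19683, Hamming bound = 120, |C| = 66 ≤ bound (satisfied).

Step 1: Compute V_q(n, t) = Σ_{j=0}^2 C(n, j) (q−1)^j.
  j = 0: C(9,0)·(2)^0 = 1·1 = 1.
  j = 1: C(9,1)·(2)^1 = 9·2 = 18.
  j = 2: C(9,2)·(2)^2 = 36·4 = 144.
  V_q(n, t) = 1 + 18 + 144 = 163.
Step 2: q^n = 3^9 = 19683.
Step 3: Hamming bound ⌊q^n / V_q(n,t)⌋ = ⌊19683/163⌋ = 120.
Step 4: Compare |C| = 66 to 120: satisfied.
The claimed |C| lies below the Hamming bound.


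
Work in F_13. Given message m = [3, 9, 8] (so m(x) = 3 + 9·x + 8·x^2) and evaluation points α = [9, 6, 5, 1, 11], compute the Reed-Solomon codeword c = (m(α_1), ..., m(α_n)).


c = [4, 7, 1, 7, 4]

Message polynomial: m(x) = 3 + 9·x + 8·x^2 (mod 13).
For each evaluation point α_i, compute m(α_i) mod 13:
  α_1 = 9: Horner steps 8 → 3 → 4, so m(9) = 4.
  α_2 = 6: Horner steps 8 → 5 → 7, so m(6) = 7.
  α_3 = 5: Horner steps 8 → 10 → 1, so m(5) = 1.
  α_4 = 1: Horner steps 8 → 4 → 7, so m(1) = 7.
  α_5 = 11: Horner steps 8 → 6 → 4, so m(11) = 4.
Codeword c = [4, 7, 1, 7, 4] ∈ F_13^5.


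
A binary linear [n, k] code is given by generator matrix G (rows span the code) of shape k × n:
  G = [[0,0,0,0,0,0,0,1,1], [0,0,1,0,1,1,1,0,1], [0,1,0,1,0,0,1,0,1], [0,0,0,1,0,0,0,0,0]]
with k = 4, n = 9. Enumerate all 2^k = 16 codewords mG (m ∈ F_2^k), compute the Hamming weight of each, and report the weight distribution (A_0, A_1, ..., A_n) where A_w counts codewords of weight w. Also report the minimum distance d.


Weight distribution: A_0 = 1, A_1 = 1, A_2 = 1, A_3 = 3, A_4 = 3, A_5 = 3, A_6 = 3, A_7 = 1. Minimum distance d = 1.

Enumerate all 2^4 = 16 messages m ∈ F_2^4.
For each, compute codeword c = mG in F_2^9, then tally its weight.
  m = 0000 → c = 000000000, weight = 0.
  m = 1000 → c = 000000011, weight = 2.
  m = 0100 → c = 001011101, weight = 5.
  m = 1100 → c = 001011110, weight = 5.
  m = 0010 → c = 010100101, weight = 4.
  m = 1010 → c = 010100110, weight = 4.
  m = 0110 → c = 011111000, weight = 5.
  m = 1110 → c = 011111011, weight = 7.
  m = 0001 → c = 000100000, weight = 1.
  m = 1001 → c = 000100011, weight = 3.
  m = 0101 → c = 001111101, weight = 6.
  m = 1101 → c = 001111110, weight = 6.
  m = 0011 → c = 010000101, weight = 3.
  m = 1011 → c = 010000110, weight = 3.
  m = 0111 → c = 011011000, weight = 4.
  m = 1111 → c = 011011011, weight = 6.
Tally weights:
  weight 0: 1 codewords.
  weight 1: 1 codewords.
  weight 2: 1 codewords.
  weight 3: 3 codewords.
  weight 4: 3 codewords.
  weight 5: 3 codewords.
  weight 6: 3 codewords.
  weight 7: 1 codewords.
Minimum distance d = smallest w > 0 with A_w > 0 = 1.
Sanity: Σ A_w = 16 = 2^4 = 16 ✓.


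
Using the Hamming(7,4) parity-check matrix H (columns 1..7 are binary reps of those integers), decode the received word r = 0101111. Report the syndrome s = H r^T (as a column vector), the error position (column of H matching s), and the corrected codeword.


s = (0, 1, 0)^T, error position = 2, corrected codeword c = 0001111

Compute s = H r^T mod 2 one row at a time:
  s_1 = 1 + 1 + 1 + 1 = 4 ≡ 0 (mod 2).
  s_2 = 1 + 0 + 1 + 1 = 3 ≡ 1 (mod 2).
  s_3 = 0 + 0 + 1 + 1 = 2 ≡ 0 (mod 2).
s = (0, 1, 0)^T — this equals column 2 of H (binary 010), so error is at position 2.
Correct: flip bit 2 of r = 0101111 to get c = 0001111.


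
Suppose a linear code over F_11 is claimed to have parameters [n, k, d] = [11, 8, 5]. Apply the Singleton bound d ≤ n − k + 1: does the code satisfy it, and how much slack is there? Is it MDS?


Singleton RHS = n − k + 1 = 4, slack = -1, bound violated (no such code; not MDS).

Singleton bound: d ≤ n − k + 1.
Here n = 11, k = 8, so n − k + 1 = 4.
Given d = 5, check d ≤ 4: NO.
Slack = (n − k + 1) − d = -1.
The slack is negative: d = 5 exceeds n − k + 1 = 4 by 1, so the Singleton bound is violated and no linear [11, 8, 5]_11 code can exist. In particular it is not MDS (MDS requires d = n − k + 1 exactly).
Description: the claimed parameters are [11, 8, 5]_11; such a code would be impossible (violates the Singleton bound).


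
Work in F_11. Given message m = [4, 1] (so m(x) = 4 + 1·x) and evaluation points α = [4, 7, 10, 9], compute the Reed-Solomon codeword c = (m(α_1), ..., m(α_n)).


c = [8, 0, 3, 2]

Message polynomial: m(x) = 4 + 1·x (mod 11).
For each evaluation point α_i, compute m(α_i) mod 11:
  α_1 = 4: Horner steps 1 → 8, so m(4) = 8.
  α_2 = 7: Horner steps 1 → 0, so m(7) = 0.
  α_3 = 10: Horner steps 1 → 3, so m(10) = 3.
  α_4 = 9: Horner steps 1 → 2, so m(9) = 2.
Codeword c = [8, 0, 3, 2] ∈ F_11^4.


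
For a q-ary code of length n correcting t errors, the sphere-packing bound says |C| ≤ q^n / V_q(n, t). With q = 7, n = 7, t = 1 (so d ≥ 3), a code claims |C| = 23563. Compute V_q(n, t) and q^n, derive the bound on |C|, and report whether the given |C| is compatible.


V_q(n, t) = 43, q^n = 823543, Hamming bound = 19152, |C| = 23563 > bound (violated).

Step 1: Compute V_q(n, t) = Σ_{j=0}^1 C(n, j) (q−1)^j.
  j = 0: C(7,0)·(6)^0 = 1·1 = 1.
  j = 1: C(7,1)·(6)^1 = 7·6 = 42.
  V_q(n, t) = 1 + 42 = 43.
Step 2: q^n = 7^7 = 823543.
Step 3: Hamming bound ⌊q^n / V_q(n,t)⌋ = ⌊823543/43⌋ = 19152.
Step 4: Compare |C| = 23563 to 19152: violated.
The claimed |C| lies above the Hamming bound, so no 7-ary code of length 7 with d ≥ 3 can have 23563 codewords.


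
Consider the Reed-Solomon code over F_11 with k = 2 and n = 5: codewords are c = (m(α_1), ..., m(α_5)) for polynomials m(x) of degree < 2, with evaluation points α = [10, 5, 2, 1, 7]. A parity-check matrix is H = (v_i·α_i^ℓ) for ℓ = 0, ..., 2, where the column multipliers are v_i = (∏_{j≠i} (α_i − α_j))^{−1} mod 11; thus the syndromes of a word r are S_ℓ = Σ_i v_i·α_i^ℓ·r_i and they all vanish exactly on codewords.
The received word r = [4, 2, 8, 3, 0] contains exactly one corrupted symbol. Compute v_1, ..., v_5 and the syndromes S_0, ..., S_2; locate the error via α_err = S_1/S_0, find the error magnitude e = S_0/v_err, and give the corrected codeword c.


S = (10, 6, 8), error at position 2, error magnitude e = 1, c = [4, 1, 8, 3, 0].

Step 1: column multipliers v_i = (∏_{j≠i}(α_i − α_j))^{−1} mod 11.
  i = 1 (α = 10): (10−5)(10−2)(10−1)(10−7) = 5·8·9·3 = 1080 ≡ 2, so v_1 = 2^{−1} = 6 (mod 11).
  i = 2 (α = 5): (5−10)(5−2)(5−1)(5−7) = (−5)·3·4·(−2) = 120 ≡ 10, so v_2 = 10^{−1} = 10 (mod 11).
  i = 3 (α = 2): (2−10)(2−5)(2−1)(2−7) = (−8)·(−3)·1·(−5) = −120 ≡ 1, so v_3 = 1^{−1} = 1 (mod 11).
  i = 4 (α = 1): (1−10)(1−5)(1−2)(1−7) = (−9)·(−4)·(−1)·(−6) = 216 ≡ 7, so v_4 = 7^{−1} = 8 (mod 11).
  i = 5 (α = 7): (7−10)(7−5)(7−2)(7−1) = (−3)·2·5·6 = −180 ≡ 7, so v_5 = 7^{−1} = 8 (mod 11).
  v = [6, 10, 1, 8, 8].
Step 2: syndromes of r = [4, 2, 8, 3, 0] (all sums mod 11).
  S_0 = Σ v_i r_i = 6·4 + 10·2 + 1·8 + 8·3 + 8·0 = 76 ≡ 10.
  S_1 = Σ v_i α_i r_i = 6·10·4 + 10·5·2 + 1·2·8 + 8·1·3 + 8·7·0 = 380 ≡ 6.
  α_i^2 mod 11 = [1, 3, 4, 1, 5].
  S_2 = Σ v_i α_i^2 r_i = 6·1·4 + 10·3·2 + 1·4·8 + 8·1·3 + 8·5·0 = 140 ≡ 8.
  S = (10, 6, 8) ≠ 0, so r is not a codeword (an error is present).
Step 3: locate the error. For a single error e at position i, S_ℓ = v_i·e·α_i^ℓ, so α_err = S_1/S_0.
  S_0^{−1} = 10^{−1} = 10 (mod 11), so α_err = 6·10 = 60 ≡ 5 = α_2. Error position i = 2.
  Consistency check: S_2/S_1 = 8·2 = 16 ≡ 5 = α_err ✓ (single-error assumption holds).
Step 4: error magnitude e = S_0/v_2 = S_0·∏_{j≠2}(α_2 − α_j) = 10·10 = 100 ≡ 1 (mod 11).
Step 5: correct position 2: c_2 = r_2 − e = 2 − 1 ≡ 1 (mod 11). Hence c = [4, 1, 8, 3, 0].
  Check: interpolating c through the α_i gives m(x) = 9 + 5·x (degree < 2) with m(α_i) = c_i for every i, so c is indeed a codeword.


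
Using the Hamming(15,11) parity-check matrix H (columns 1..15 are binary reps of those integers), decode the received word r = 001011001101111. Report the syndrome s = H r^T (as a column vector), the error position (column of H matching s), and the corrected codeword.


s = (0, 0, 1, 1)^T, error position = 3, corrected codeword c = 000011001101111

Compute s = H r^T mod 2 one row at a time:
  s_1 = 0 + 1 + 1 + 0 + 1 + 1 + 1 + 1 = 6 ≡ 0 (mod 2).
  s_2 = 0 + 1 + 1 + 0 + 1 + 1 + 1 + 1 = 6 ≡ 0 (mod 2).
  s_3 = 0 + 1 + 1 + 0 + 1 + 0 + 1 + 1 = 5 ≡ 1 (mod 2).
  s_4 = 0 + 1 + 1 + 0 + 1 + 0 + 1 + 1 = 5 ≡ 1 (mod 2).
s = (0, 0, 1, 1)^T — this equals column 3 of H (binary 0011), so error is at position 3.
Correct: flip bit 3 of r = 001011001101111 to get c = 000011001101111.


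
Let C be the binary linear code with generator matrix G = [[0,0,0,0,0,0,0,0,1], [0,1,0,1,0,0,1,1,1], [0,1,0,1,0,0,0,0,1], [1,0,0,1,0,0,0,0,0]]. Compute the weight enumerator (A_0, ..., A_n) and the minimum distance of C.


Weight distribution: A_0 = 1, A_1 = 1, A_2 = 4, A_3 = 4, A_4 = 3, A_5 = 3. Minimum distance d = 1.

Enumerate all 2^4 = 16 messages m ∈ F_2^4.
For each, compute codeword c = mG in F_2^9, then tally its weight.
  m = 0000 → c = 000000000, weight = 0.
  m = 1000 → c = 000000001, weight = 1.
  m = 0100 → c = 010100111, weight = 5.
  m = 1100 → c = 010100110, weight = 4.
  m = 0010 → c = 010100001, weight = 3.
  m = 1010 → c = 010100000, weight = 2.
  m = 0110 → c = 000000110, weight = 2.
  m = 1110 → c = 000000111, weight = 3.
  m = 0001 → c = 100100000, weight = 2.
  m = 1001 → c = 100100001, weight = 3.
  m = 0101 → c = 110000111, weight = 5.
  m = 1101 → c = 110000110, weight = 4.
  m = 0011 → c = 110000001, weight = 3.
  m = 1011 → c = 110000000, weight = 2.
  m = 0111 → c = 100100110, weight = 4.
  m = 1111 → c = 100100111, weight = 5.
Tally weights:
  weight 0: 1 codewords.
  weight 1: 1 codewords.
  weight 2: 4 codewords.
  weight 3: 4 codewords.
  weight 4: 3 codewords.
  weight 5: 3 codewords.
Minimum distance d = smallest w > 0 with A_w > 0 = 1.
Sanity: Σ A_w = 16 = 2^4 = 16 ✓.


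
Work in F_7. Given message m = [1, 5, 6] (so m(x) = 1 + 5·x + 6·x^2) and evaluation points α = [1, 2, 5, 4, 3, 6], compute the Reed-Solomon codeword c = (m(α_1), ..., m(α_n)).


c = [5, 0, 1, 5, 0, 2]

Message polynomial: m(x) = 1 + 5·x + 6·x^2 (mod 7).
For each evaluation point α_i, compute m(α_i) mod 7:
  α_1 = 1: Horner steps 6 → 4 → 5, so m(1) = 5.
  α_2 = 2: Horner steps 6 → 3 → 0, so m(2) = 0.
  α_3 = 5: Horner steps 6 → 0 → 1, so m(5) = 1.
  α_4 = 4: Horner steps 6 → 1 → 5, so m(4) = 5.
  α_5 = 3: Horner steps 6 → 2 → 0, so m(3) = 0.
  α_6 = 6: Horner steps 6 → 6 → 2, so m(6) = 2.
Codeword c = [5, 0, 1, 5, 0, 2] ∈ F_7^6.


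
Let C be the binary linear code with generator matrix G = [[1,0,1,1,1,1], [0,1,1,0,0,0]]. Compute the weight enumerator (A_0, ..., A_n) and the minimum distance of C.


Weight distribution: A_0 = 1, A_2 = 1, A_5 = 2. Minimum distance d = 2.

Enumerate all 2^2 = 4 messages m ∈ F_2^2.
For each, compute codeword c = mG in F_2^6, then tally its weight.
  m = 00 → c = 000000, weight = 0.
  m = 10 → c = 101111, weight = 5.
  m = 01 → c = 011000, weight = 2.
  m = 11 → c = 110111, weight = 5.
Tally weights:
  weight 0: 1 codewords.
  weight 2: 1 codewords.
  weight 5: 2 codewords.
Minimum distance d = smallest w > 0 with A_w > 0 = 2.
Sanity: Σ A_w = 4 = 2^2 = 4 ✓.


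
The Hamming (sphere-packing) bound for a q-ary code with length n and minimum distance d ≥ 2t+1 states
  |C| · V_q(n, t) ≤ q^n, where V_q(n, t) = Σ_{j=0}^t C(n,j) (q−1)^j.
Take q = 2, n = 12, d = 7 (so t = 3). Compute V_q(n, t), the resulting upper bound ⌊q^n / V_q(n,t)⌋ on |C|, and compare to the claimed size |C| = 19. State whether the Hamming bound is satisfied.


V_q(n, t) = 299, q^n = 4096, Hamming bound = 13, |C| = 19 > bound (violated).

Step 1: Compute V_q(n, t) = Σ_{j=0}^3 C(n, j) (q−1)^j.
  j = 0: C(12,0)·(1)^0 = 1·1 = 1.
  j = 1: C(12,1)·(1)^1 = 12·1 = 12.
  j = 2: C(12,2)·(1)^2 = 66·1 = 66.
  j = 3: C(12,3)·(1)^3 = 220·1 = 220.
  V_q(n, t) = 1 + 12 + 66 + 220 = 299.
Step 2: q^n = 2^12 = 4096.
Step 3: Hamming bound ⌊q^n / V_q(n,t)⌋ = ⌊4096/299⌋ = 13.
Step 4: Compare |C| = 19 to 13: violated.
The claimed |C| lies above the Hamming bound, so no 2-ary code of length 12 with d ≥ 7 can have 19 codewords.


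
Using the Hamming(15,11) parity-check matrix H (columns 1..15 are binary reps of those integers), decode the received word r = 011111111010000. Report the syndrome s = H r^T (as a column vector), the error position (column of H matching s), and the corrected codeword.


s = (1, 0, 1, 1)^T, error position = 11, corrected codeword c = 011111111000000

Compute s = H r^T mod 2 one row at a time:
  s_1 = 1 + 1 + 0 + 1 + 0 + 0 + 0 + 0 = 3 ≡ 1 (mod 2).
  s_2 = 1 + 1 + 1 + 1 + 0 + 0 + 0 + 0 = 4 ≡ 0 (mod 2).
  s_3 = 1 + 1 + 1 + 1 + 0 + 1 + 0 + 0 = 5 ≡ 1 (mod 2).
  s_4 = 0 + 1 + 1 + 1 + 1 + 1 + 0 + 0 = 5 ≡ 1 (mod 2).
s = (1, 0, 1, 1)^T — this equals column 11 of H (binary 1011), so error is at position 11.
Correct: flip bit 11 of r = 011111111010000 to get c = 011111111000000.


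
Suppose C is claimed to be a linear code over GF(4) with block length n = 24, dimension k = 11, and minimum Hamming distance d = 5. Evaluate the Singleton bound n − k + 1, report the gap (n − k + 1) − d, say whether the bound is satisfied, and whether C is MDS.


Singleton RHS = n − k + 1 = 14, slack = 9, bound satisfied, not MDS.

Singleton bound: d ≤ n − k + 1.
Here n = 24, k = 11, so n − k + 1 = 14.
Given d = 5, check d ≤ 14: YES.
Slack = (n − k + 1) − d = 9.
The code is NOT MDS (slack = 9 > 0).
Description: the claimed parameters are [24, 11, 5]_4; such a code would be non-MDS.


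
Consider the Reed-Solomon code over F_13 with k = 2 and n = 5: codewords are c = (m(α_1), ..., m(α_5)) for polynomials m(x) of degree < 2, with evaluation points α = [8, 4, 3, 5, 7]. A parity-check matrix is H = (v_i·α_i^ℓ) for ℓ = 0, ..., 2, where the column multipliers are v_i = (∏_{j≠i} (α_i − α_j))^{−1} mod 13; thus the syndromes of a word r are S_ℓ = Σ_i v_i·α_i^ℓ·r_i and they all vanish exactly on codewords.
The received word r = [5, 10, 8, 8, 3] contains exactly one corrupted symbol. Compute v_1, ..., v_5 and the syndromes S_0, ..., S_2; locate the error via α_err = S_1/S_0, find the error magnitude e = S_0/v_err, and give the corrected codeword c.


S = (4, 7, 9), error at position 4, error magnitude e = 9, c = [5, 10, 8, 12, 3].

Step 1: column multipliers v_i = (∏_{j≠i}(α_i − α_j))^{−1} mod 13.
  i = 1 (α = 8): (8−4)(8−3)(8−5)(8−7) = 4·5·3·1 = 60 ≡ 8, so v_1 = 8^{−1} = 5 (mod 13).
  i = 2 (α = 4): (4−8)(4−3)(4−5)(4−7) = (−4)·1·(−1)·(−3) = −12 ≡ 1, so v_2 = 1^{−1} = 1 (mod 13).
  i = 3 (α = 3): (3−8)(3−4)(3−5)(3−7) = (−5)·(−1)·(−2)·(−4) = 40 ≡ 1, so v_3 = 1^{−1} = 1 (mod 13).
  i = 4 (α = 5): (5−8)(5−4)(5−3)(5−7) = (−3)·1·2·(−2) = 12 ≡ 12, so v_4 = 12^{−1} = 12 (mod 13).
  i = 5 (α = 7): (7−8)(7−4)(7−3)(7−5) = (−1)·3·4·2 = −24 ≡ 2, so v_5 = 2^{−1} = 7 (mod 13).
  v = [5, 1, 1, 12, 7].
Step 2: syndromes of r = [5, 10, 8, 8, 3] (all sums mod 13).
  S_0 = Σ v_i r_i = 5·5 + 1·10 + 1·8 + 12·8 + 7·3 = 160 ≡ 4.
  S_1 = Σ v_i α_i r_i = 5·8·5 + 1·4·10 + 1·3·8 + 12·5·8 + 7·7·3 = 891 ≡ 7.
  α_i^2 mod 13 = [12, 3, 9, 12, 10].
  S_2 = Σ v_i α_i^2 r_i = 5·12·5 + 1·3·10 + 1·9·8 + 12·12·8 + 7·10·3 = 1764 ≡ 9.
  S = (4, 7, 9) ≠ 0, so r is not a codeword (an error is present).
Step 3: locate the error. For a single error e at position i, S_ℓ = v_i·e·α_i^ℓ, so α_err = S_1/S_0.
  S_0^{−1} = 4^{−1} = 10 (mod 13), so α_err = 7·10 = 70 ≡ 5 = α_4. Error position i = 4.
  Consistency check: S_2/S_1 = 9·2 = 18 ≡ 5 = α_err ✓ (single-error assumption holds).
Step 4: error magnitude e = S_0/v_4 = S_0·∏_{j≠4}(α_4 − α_j) = 4·12 = 48 ≡ 9 (mod 13).
Step 5: correct position 4: c_4 = r_4 − e = 8 − 9 ≡ 12 (mod 13). Hence c = [5, 10, 8, 12, 3].
  Check: interpolating c through the α_i gives m(x) = 2 + 2·x (degree < 2) with m(α_i) = c_i for every i, so c is indeed a codeword.


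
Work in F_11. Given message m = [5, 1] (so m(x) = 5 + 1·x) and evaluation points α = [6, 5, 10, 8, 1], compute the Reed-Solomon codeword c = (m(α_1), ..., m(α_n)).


c = [0, 10, 4, 2, 6]

Message polynomial: m(x) = 5 + 1·x (mod 11).
For each evaluation point α_i, compute m(α_i) mod 11:
  α_1 = 6: Horner steps 1 → 0, so m(6) = 0.
  α_2 = 5: Horner steps 1 → 10, so m(5) = 10.
  α_3 = 10: Horner steps 1 → 4, so m(10) = 4.
  α_4 = 8: Horner steps 1 → 2, so m(8) = 2.
  α_5 = 1: Horner steps 1 → 6, so m(1) = 6.
Codeword c = [0, 10, 4, 2, 6] ∈ F_11^5.


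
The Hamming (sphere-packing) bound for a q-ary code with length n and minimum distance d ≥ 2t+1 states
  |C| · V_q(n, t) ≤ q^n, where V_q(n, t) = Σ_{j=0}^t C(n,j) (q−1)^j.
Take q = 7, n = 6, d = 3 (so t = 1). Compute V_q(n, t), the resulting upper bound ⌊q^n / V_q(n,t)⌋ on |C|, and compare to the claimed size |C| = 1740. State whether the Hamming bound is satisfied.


V_q(n, t) = 37, q^n = 117649, Hamming bound = 3179, |C| = 1740 ≤ bound (satisfied).

Step 1: Compute V_q(n, t) = Σ_{j=0}^1 C(n, j) (q−1)^j.
  j = 0: C(6,0)·(6)^0 = 1·1 = 1.
  j = 1: C(6,1)·(6)^1 = 6·6 = 36.
  V_q(n, t) = 1 + 36 = 37.
Step 2: q^n = 7^6 = 117649.
Step 3: Hamming bound ⌊q^n / V_q(n,t)⌋ = ⌊117649/37⌋ = 3179.
Step 4: Compare |C| = 1740 to 3179: satisfied.
The claimed |C| lies below the Hamming bound.


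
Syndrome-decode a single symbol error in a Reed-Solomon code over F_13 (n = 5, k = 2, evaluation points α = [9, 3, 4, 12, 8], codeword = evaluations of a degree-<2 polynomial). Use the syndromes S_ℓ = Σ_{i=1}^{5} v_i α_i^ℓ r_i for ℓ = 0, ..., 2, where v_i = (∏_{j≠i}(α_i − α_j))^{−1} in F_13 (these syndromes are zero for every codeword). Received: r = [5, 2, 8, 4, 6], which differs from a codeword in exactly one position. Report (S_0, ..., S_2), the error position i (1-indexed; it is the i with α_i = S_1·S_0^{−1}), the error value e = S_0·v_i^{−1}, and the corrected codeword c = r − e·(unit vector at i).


S = (6, 2, 5), error at position 1, error magnitude e = 6, c = [12, 2, 8, 4, 6].

Step 1: column multipliers v_i = (∏_{j≠i}(α_i − α_j))^{−1} mod 13.
  i = 1 (α = 9): (9−3)(9−4)(9−12)(9−8) = 6·5·(−3)·1 = −90 ≡ 1, so v_1 = 1^{−1} = 1 (mod 13).
  i = 2 (α = 3): (3−9)(3−4)(3−12)(3−8) = (−6)·(−1)·(−9)·(−5) = 270 ≡ 10, so v_2 = 10^{−1} = 4 (mod 13).
  i = 3 (α = 4): (4−9)(4−3)(4−12)(4−8) = (−5)·1·(−8)·(−4) = −160 ≡ 9, so v_3 = 9^{−1} = 3 (mod 13).
  i = 4 (α = 12): (12−9)(12−3)(12−4)(12−8) = 3·9·8·4 = 864 ≡ 6, so v_4 = 6^{−1} = 11 (mod 13).
  i = 5 (α = 8): (8−9)(8−3)(8−4)(8−12) = (−1)·5·4·(−4) = 80 ≡ 2, so v_5 = 2^{−1} = 7 (mod 13).
  v = [1, 4, 3, 11, 7].
Step 2: syndromes of r = [5, 2, 8, 4, 6] (all sums mod 13).
  S_0 = Σ v_i r_i = 1·5 + 4·2 + 3·8 + 11·4 + 7·6 = 123 ≡ 6.
  S_1 = Σ v_i α_i r_i = 1·9·5 + 4·3·2 + 3·4·8 + 11·12·4 + 7·8·6 = 1029 ≡ 2.
  α_i^2 mod 13 = [3, 9, 3, 1, 12].
  S_2 = Σ v_i α_i^2 r_i = 1·3·5 + 4·9·2 + 3·3·8 + 11·1·4 + 7·12·6 = 707 ≡ 5.
  S = (6, 2, 5) ≠ 0, so r is not a codeword (an error is present).
Step 3: locate the error. For a single error e at position i, S_ℓ = v_i·e·α_i^ℓ, so α_err = S_1/S_0.
  S_0^{−1} = 6^{−1} = 11 (mod 13), so α_err = 2·11 = 22 ≡ 9 = α_1. Error position i = 1.
  Consistency check: S_2/S_1 = 5·7 = 35 ≡ 9 = α_err ✓ (single-error assumption holds).
Step 4: error magnitude e = S_0/v_1 = S_0·∏_{j≠1}(α_1 − α_j) = 6·1 = 6 ≡ 6 (mod 13).
Step 5: correct position 1: c_1 = r_1 − e = 5 − 6 ≡ 12 (mod 13). Hence c = [12, 2, 8, 4, 6].
  Check: interpolating c through the α_i gives m(x) = 10 + 6·x (degree < 2) with m(α_i) = c_i for every i, so c is indeed a codeword.


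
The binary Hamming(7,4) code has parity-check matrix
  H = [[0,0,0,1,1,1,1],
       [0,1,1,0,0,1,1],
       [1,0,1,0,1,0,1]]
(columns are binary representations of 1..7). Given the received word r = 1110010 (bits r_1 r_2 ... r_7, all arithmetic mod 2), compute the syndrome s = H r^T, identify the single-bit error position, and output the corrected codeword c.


s = (1, 1, 0)^T, error position = 6, corrected codeword c = 1110000

Compute s = H r^T mod 2 one row at a time:
  s_1 = 0 + 0 + 1 + 0 = 1 ≡ 1 (mod 2).
  s_2 = 1 + 1 + 1 + 0 = 3 ≡ 1 (mod 2).
  s_3 = 1 + 1 + 0 + 0 = 2 ≡ 0 (mod 2).
s = (1, 1, 0)^T — this equals column 6 of H (binary 110), so error is at position 6.
Correct: flip bit 6 of r = 1110010 to get c = 1110000.


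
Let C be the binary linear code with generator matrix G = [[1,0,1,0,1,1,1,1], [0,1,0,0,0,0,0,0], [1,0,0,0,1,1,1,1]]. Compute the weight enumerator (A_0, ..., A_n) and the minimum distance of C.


Weight distribution: A_0 = 1, A_1 = 2, A_2 = 1, A_5 = 1, A_6 = 2, A_7 = 1. Minimum distance d = 1.

Enumerate all 2^3 = 8 messages m ∈ F_2^3.
For each, compute codeword c = mG in F_2^8, then tally its weight.
  m = 000 → c = 00000000, weight = 0.
  m = 100 → c = 10101111, weight = 6.
  m = 010 → c = 01000000, weight = 1.
  m = 110 → c = 11101111, weight = 7.
  m = 001 → c = 10001111, weight = 5.
  m = 101 → c = 00100000, weight = 1.
  m = 011 → c = 11001111, weight = 6.
  m = 111 → c = 01100000, weight = 2.
Tally weights:
  weight 0: 1 codewords.
  weight 1: 2 codewords.
  weight 2: 1 codewords.
  weight 5: 1 codewords.
  weight 6: 2 codewords.
  weight 7: 1 codewords.
Minimum distance d = smallest w > 0 with A_w > 0 = 1.
Sanity: Σ A_w = 8 = 2^3 = 8 ✓.


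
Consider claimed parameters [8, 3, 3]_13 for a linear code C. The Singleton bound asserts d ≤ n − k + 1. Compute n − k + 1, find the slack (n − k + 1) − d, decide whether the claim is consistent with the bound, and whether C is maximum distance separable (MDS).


Singleton RHS = n − k + 1 = 6, slack = 3, bound satisfied, not MDS.

Singleton bound: d ≤ n − k + 1.
Here n = 8, k = 3, so n − k + 1 = 6.
Given d = 3, check d ≤ 6: YES.
Slack = (n − k + 1) − d = 3.
The code is NOT MDS (slack = 3 > 0).
Description: the claimed parameters are [8, 3, 3]_13; such a code would be non-MDS.


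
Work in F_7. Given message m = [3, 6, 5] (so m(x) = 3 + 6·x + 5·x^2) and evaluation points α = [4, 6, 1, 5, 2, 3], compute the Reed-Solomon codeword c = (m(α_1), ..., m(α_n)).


c = [2, 2, 0, 4, 0, 3]

Message polynomial: m(x) = 3 + 6·x + 5·x^2 (mod 7).
For each evaluation point α_i, compute m(α_i) mod 7:
  α_1 = 4: Horner steps 5 → 5 → 2, so m(4) = 2.
  α_2 = 6: Horner steps 5 → 1 → 2, so m(6) = 2.
  α_3 = 1: Horner steps 5 → 4 → 0, so m(1) = 0.
  α_4 = 5: Horner steps 5 → 3 → 4, so m(5) = 4.
  α_5 = 2: Horner steps 5 → 2 → 0, so m(2) = 0.
  α_6 = 3: Horner steps 5 → 0 → 3, so m(3) = 3.
Codeword c = [2, 2, 0, 4, 0, 3] ∈ F_7^6.


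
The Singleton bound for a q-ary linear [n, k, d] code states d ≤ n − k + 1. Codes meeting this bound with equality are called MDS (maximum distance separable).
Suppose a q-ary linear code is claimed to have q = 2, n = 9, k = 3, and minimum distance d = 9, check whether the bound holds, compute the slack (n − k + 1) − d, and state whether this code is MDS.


Singleton RHS = n − k + 1 = 7, slack = -2, bound violated (no such code; not MDS).

Singleton bound: d ≤ n − k + 1.
Here n = 9, k = 3, so n − k + 1 = 7.
Given d = 9, check d ≤ 7: NO.
Slack = (n − k + 1) − d = -2.
The slack is negative: d = 9 exceeds n − k + 1 = 7 by 2, so the Singleton bound is violated and no linear [9, 3, 9]_2 code can exist. In particular it is not MDS (MDS requires d = n − k + 1 exactly).
Description: the claimed parameters are [9, 3, 9]_2; such a code would be impossible (violates the Singleton bound).


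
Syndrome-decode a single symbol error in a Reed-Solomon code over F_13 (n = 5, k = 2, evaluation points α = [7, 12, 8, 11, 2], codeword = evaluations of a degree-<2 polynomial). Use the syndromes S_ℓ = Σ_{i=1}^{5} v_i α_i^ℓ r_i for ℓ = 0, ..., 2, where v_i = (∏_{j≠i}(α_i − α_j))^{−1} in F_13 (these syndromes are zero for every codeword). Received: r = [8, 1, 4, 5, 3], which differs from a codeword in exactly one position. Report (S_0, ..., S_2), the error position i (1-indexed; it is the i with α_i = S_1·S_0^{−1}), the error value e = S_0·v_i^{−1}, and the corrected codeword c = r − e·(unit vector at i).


S = (3, 6, 12), error at position 5, error magnitude e = 1, c = [8, 1, 4, 5, 2].

Step 1: column multipliers v_i = (∏_{j≠i}(α_i − α_j))^{−1} mod 13.
  i = 1 (α = 7): (7−12)(7−8)(7−11)(7−2) = (−5)·(−1)·(−4)·5 = −100 ≡ 4, so v_1 = 4^{−1} = 10 (mod 13).
  i = 2 (α = 12): (12−7)(12−8)(12−11)(12−2) = 5·4·1·10 = 200 ≡ 5, so v_2 = 5^{−1} = 8 (mod 13).
  i = 3 (α = 8): (8−7)(8−12)(8−11)(8−2) = 1·(−4)·(−3)·6 = 72 ≡ 7, so v_3 = 7^{−1} = 2 (mod 13).
  i = 4 (α = 11): (11−7)(11−12)(11−8)(11−2) = 4·(−1)·3·9 = −108 ≡ 9, so v_4 = 9^{−1} = 3 (mod 13).
  i = 5 (α = 2): (2−7)(2−12)(2−8)(2−11) = (−5)·(−10)·(−6)·(−9) = 2700 ≡ 9, so v_5 = 9^{−1} = 3 (mod 13).
  v = [10, 8, 2, 3, 3].
Step 2: syndromes of r = [8, 1, 4, 5, 3] (all sums mod 13).
  S_0 = Σ v_i r_i = 10·8 + 8·1 + 2·4 + 3·5 + 3·3 = 120 ≡ 3.
  S_1 = Σ v_i α_i r_i = 10·7·8 + 8·12·1 + 2·8·4 + 3·11·5 + 3·2·3 = 903 ≡ 6.
  α_i^2 mod 13 = [10, 1, 12, 4, 4].
  S_2 = Σ v_i α_i^2 r_i = 10·10·8 + 8·1·1 + 2·12·4 + 3·4·5 + 3·4·3 = 1000 ≡ 12.
  S = (3, 6, 12) ≠ 0, so r is not a codeword (an error is present).
Step 3: locate the error. For a single error e at position i, S_ℓ = v_i·e·α_i^ℓ, so α_err = S_1/S_0.
  S_0^{−1} = 3^{−1} = 9 (mod 13), so α_err = 6·9 = 54 ≡ 2 = α_5. Error position i = 5.
  Consistency check: S_2/S_1 = 12·11 = 132 ≡ 2 = α_err ✓ (single-error assumption holds).
Step 4: error magnitude e = S_0/v_5 = S_0·∏_{j≠5}(α_5 − α_j) = 3·9 = 27 ≡ 1 (mod 13).
Step 5: correct position 5: c_5 = r_5 − e = 3 − 1 ≡ 2 (mod 13). Hence c = [8, 1, 4, 5, 2].
  Check: interpolating c through the α_i gives m(x) = 10 + 9·x (degree < 2) with m(α_i) = c_i for every i, so c is indeed a codeword.


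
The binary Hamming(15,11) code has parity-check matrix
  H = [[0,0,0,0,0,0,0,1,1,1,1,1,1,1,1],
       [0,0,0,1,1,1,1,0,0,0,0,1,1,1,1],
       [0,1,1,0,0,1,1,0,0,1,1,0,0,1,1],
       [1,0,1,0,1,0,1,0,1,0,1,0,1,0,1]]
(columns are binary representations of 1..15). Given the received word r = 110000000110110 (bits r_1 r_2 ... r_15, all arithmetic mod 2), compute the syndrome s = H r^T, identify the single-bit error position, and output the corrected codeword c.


s = (0, 0, 0, 1)^T, error position = 1, corrected codeword c = 010000000110110

Compute s = H r^T mod 2 one row at a time:
  s_1 = 0 + 0 + 1 + 1 + 0 + 1 + 1 + 0 = 4 ≡ 0 (mod 2).
  s_2 = 0 + 0 + 0 + 0 + 0 + 1 + 1 + 0 = 2 ≡ 0 (mod 2).
  s_3 = 1 + 0 + 0 + 0 + 1 + 1 + 1 + 0 = 4 ≡ 0 (mod 2).
  s_4 = 1 + 0 + 0 + 0 + 0 + 1 + 1 + 0 = 3 ≡ 1 (mod 2).
s = (0, 0, 0, 1)^T — this equals column 1 of H (binary 0001), so error is at position 1.
Correct: flip bit 1 of r = 110000000110110 to get c = 010000000110110.


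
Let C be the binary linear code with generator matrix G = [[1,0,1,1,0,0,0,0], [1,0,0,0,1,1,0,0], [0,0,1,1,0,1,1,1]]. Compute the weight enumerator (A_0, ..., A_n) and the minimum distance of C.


Weight distribution: A_0 = 1, A_3 = 3, A_4 = 2, A_5 = 1, A_6 = 1. Minimum distance d = 3.

Enumerate all 2^3 = 8 messages m ∈ F_2^3.
For each, compute codeword c = mG in F_2^8, then tally its weight.
  m = 000 → c = 00000000, weight = 0.
  m = 100 → c = 10110000, weight = 3.
  m = 010 → c = 10001100, weight = 3.
  m = 110 → c = 00111100, weight = 4.
  m = 001 → c = 00110111, weight = 5.
  m = 101 → c = 10000111, weight = 4.
  m = 011 → c = 10111011, weight = 6.
  m = 111 → c = 00001011, weight = 3.
Tally weights:
  weight 0: 1 codewords.
  weight 3: 3 codewords.
  weight 4: 2 codewords.
  weight 5: 1 codewords.
  weight 6: 1 codewords.
Minimum distance d = smallest w > 0 with A_w > 0 = 3.
Sanity: Σ A_w = 8 = 2^3 = 8 ✓.


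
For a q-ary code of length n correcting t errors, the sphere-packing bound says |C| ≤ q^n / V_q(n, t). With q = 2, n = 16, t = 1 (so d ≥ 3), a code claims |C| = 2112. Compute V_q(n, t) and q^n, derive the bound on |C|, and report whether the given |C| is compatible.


V_q(n, t) = 17, q^n = 65536, Hamming bound = 3855, |C| = 2112 ≤ bound (satisfied).

Step 1: Compute V_q(n, t) = Σ_{j=0}^1 C(n, j) (q−1)^j.
  j = 0: C(16,0)·(1)^0 = 1·1 = 1.
  j = 1: C(16,1)·(1)^1 = 16·1 = 16.
  V_q(n, t) = 1 + 16 = 17.
Step 2: q^n = 2^16 = 65536.
Step 3: Hamming bound ⌊q^n / V_q(n,t)⌋ = ⌊65536/17⌋ = 3855.
Step 4: Compare |C| = 2112 to 3855: satisfied.
The claimed |C| lies below the Hamming bound.


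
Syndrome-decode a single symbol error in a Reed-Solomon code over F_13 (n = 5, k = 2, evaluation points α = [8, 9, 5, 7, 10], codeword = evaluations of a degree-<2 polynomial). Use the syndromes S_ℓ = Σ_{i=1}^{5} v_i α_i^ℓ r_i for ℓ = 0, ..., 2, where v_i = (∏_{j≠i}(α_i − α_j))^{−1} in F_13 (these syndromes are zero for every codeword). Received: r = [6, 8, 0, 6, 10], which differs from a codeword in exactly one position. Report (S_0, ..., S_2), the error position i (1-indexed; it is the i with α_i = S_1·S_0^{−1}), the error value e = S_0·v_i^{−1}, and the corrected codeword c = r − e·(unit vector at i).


S = (2, 1, 7), error at position 4, error magnitude e = 2, c = [6, 8, 0, 4, 10].

Step 1: column multipliers v_i = (∏_{j≠i}(α_i − α_j))^{−1} mod 13.
  i = 1 (α = 8): (8−9)(8−5)(8−7)(8−10) = (−1)·3·1·(−2) = 6 ≡ 6, so v_1 = 6^{−1} = 11 (mod 13).
  i = 2 (α = 9): (9−8)(9−5)(9−7)(9−10) = 1·4·2·(−1) = −8 ≡ 5, so v_2 = 5^{−1} = 8 (mod 13).
  i = 3 (α = 5): (5−8)(5−9)(5−7)(5−10) = (−3)·(−4)·(−2)·(−5) = 120 ≡ 3, so v_3 = 3^{−1} = 9 (mod 13).
  i = 4 (α = 7): (7−8)(7−9)(7−5)(7−10) = (−1)·(−2)·2·(−3) = −12 ≡ 1, so v_4 = 1^{−1} = 1 (mod 13).
  i = 5 (α = 10): (10−8)(10−9)(10−5)(10−7) = 2·1·5·3 = 30 ≡ 4, so v_5 = 4^{−1} = 10 (mod 13).
  v = [11, 8, 9, 1, 10].
Step 2: syndromes of r = [6, 8, 0, 6, 10] (all sums mod 13).
  S_0 = Σ v_i r_i = 11·6 + 8·8 + 9·0 + 1·6 + 10·10 = 236 ≡ 2.
  S_1 = Σ v_i α_i r_i = 11·8·6 + 8·9·8 + 9·5·0 + 1·7·6 + 10·10·10 = 2146 ≡ 1.
  α_i^2 mod 13 = [12, 3, 12, 10, 9].
  S_2 = Σ v_i α_i^2 r_i = 11·12·6 + 8·3·8 + 9·12·0 + 1·10·6 + 10·9·10 = 1944 ≡ 7.
  S = (2, 1, 7) ≠ 0, so r is not a codeword (an error is present).
Step 3: locate the error. For a single error e at position i, S_ℓ = v_i·e·α_i^ℓ, so α_err = S_1/S_0.
  S_0^{−1} = 2^{−1} = 7 (mod 13), so α_err = 1·7 = 7 ≡ 7 = α_4. Error position i = 4.
  Consistency check: S_2/S_1 = 7·1 = 7 ≡ 7 = α_err ✓ (single-error assumption holds).
Step 4: error magnitude e = S_0/v_4 = S_0·∏_{j≠4}(α_4 − α_j) = 2·1 = 2 ≡ 2 (mod 13).
Step 5: correct position 4: c_4 = r_4 − e = 6 − 2 ≡ 4 (mod 13). Hence c = [6, 8, 0, 4, 10].
  Check: interpolating c through the α_i gives m(x) = 3 + 2·x (degree < 2) with m(α_i) = c_i for every i, so c is indeed a codeword.


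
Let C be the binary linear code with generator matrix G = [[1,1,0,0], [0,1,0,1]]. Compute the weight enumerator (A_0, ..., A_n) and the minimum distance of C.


Weight distribution: A_0 = 1, A_2 = 3. Minimum distance d = 2.

Enumerate all 2^2 = 4 messages m ∈ F_2^2.
For each, compute codeword c = mG in F_2^4, then tally its weight.
  m = 00 → c = 0000, weight = 0.
  m = 10 → c = 1100, weight = 2.
  m = 01 → c = 0101, weight = 2.
  m = 11 → c = 1001, weight = 2.
Tally weights:
  weight 0: 1 codewords.
  weight 2: 3 codewords.
Minimum distance d = smallest w > 0 with A_w > 0 = 2.
Sanity: Σ A_w = 4 = 2^2 = 4 ✓.


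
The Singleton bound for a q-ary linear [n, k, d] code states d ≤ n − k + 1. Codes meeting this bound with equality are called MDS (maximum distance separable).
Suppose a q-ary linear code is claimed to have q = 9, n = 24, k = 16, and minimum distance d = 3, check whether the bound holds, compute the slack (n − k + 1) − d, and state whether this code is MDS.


Singleton RHS = n − k + 1 = 9, slack = 6, bound satisfied, not MDS.

Singleton bound: d ≤ n − k + 1.
Here n = 24, k = 16, so n − k + 1 = 9.
Given d = 3, check d ≤ 9: YES.
Slack = (n − k + 1) − d = 6.
The code is NOT MDS (slack = 6 > 0).
Description: the claimed parameters are [24, 16, 3]_9; such a code would be non-MDS.


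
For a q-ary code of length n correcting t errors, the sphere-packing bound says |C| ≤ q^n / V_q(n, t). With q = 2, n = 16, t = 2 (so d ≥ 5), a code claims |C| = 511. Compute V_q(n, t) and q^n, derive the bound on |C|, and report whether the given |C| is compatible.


V_q(n, t) = 137, q^n = 65536, Hamming bound = 478, |C| = 511 > bound (violated).

Step 1: Compute V_q(n, t) = Σ_{j=0}^2 C(n, j) (q−1)^j.
  j = 0: C(16,0)·(1)^0 = 1·1 = 1.
  j = 1: C(16,1)·(1)^1 = 16·1 = 16.
  j = 2: C(16,2)·(1)^2 = 120·1 = 120.
  V_q(n, t) = 1 + 16 + 120 = 137.
Step 2: q^n = 2^16 = 65536.
Step 3: Hamming bound ⌊q^n / V_q(n,t)⌋ = ⌊65536/137⌋ = 478.
Step 4: Compare |C| = 511 to 478: violated.
The claimed |C| lies above the Hamming bound, so no 2-ary code of length 16 with d ≥ 5 can have 511 codewords.


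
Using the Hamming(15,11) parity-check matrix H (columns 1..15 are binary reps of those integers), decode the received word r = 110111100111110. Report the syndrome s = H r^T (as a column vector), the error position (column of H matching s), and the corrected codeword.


s = (1, 1, 0, 1)^T, error position = 13, corrected codeword c = 110111100111010

Compute s = H r^T mod 2 one row at a time:
  s_1 = 0 + 0 + 1 + 1 + 1 + 1 + 1 + 0 = 5 ≡ 1 (mod 2).
  s_2 = 1 + 1 + 1 + 1 + 1 + 1 + 1 + 0 = 7 ≡ 1 (mod 2).
  s_3 = 1 + 0 + 1 + 1 + 1 + 1 + 1 + 0 = 6 ≡ 0 (mod 2).
  s_4 = 1 + 0 + 1 + 1 + 0 + 1 + 1 + 0 = 5 ≡ 1 (mod 2).
s = (1, 1, 0, 1)^T — this equals column 13 of H (binary 1101), so error is at position 13.
Correct: flip bit 13 of r = 110111100111110 to get c = 110111100111010.


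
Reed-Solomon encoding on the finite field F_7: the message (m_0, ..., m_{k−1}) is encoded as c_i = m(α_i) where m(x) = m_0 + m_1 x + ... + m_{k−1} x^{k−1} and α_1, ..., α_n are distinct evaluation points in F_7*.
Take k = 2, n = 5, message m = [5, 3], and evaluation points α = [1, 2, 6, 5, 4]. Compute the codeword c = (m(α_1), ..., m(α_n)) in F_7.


c = [1, 4, 2, 6, 3]

Message polynomial: m(x) = 5 + 3·x (mod 7).
For each evaluation point α_i, compute m(α_i) mod 7:
  α_1 = 1: Horner steps 3 → 1, so m(1) = 1.
  α_2 = 2: Horner steps 3 → 4, so m(2) = 4.
  α_3 = 6: Horner steps 3 → 2, so m(6) = 2.
  α_4 = 5: Horner steps 3 → 6, so m(5) = 6.
  α_5 = 4: Horner steps 3 → 3, so m(4) = 3.
Codeword c = [1, 4, 2, 6, 3] ∈ F_7^5.


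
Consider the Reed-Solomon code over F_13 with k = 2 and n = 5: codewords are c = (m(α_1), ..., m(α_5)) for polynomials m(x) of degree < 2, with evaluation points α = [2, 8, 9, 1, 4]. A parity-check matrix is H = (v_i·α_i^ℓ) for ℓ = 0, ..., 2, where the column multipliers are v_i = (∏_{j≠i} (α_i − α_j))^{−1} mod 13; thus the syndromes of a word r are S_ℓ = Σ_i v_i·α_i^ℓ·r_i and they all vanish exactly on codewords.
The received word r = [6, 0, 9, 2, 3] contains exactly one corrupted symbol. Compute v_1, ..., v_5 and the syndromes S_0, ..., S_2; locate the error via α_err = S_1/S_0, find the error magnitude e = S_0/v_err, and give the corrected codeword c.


S = (3, 6, 12), error at position 1, error magnitude e = 8, c = [11, 0, 9, 2, 3].

Step 1: column multipliers v_i = (∏_{j≠i}(α_i − α_j))^{−1} mod 13.
  i = 1 (α = 2): (2−8)(2−9)(2−1)(2−4) = (−6)·(−7)·1·(−2) = −84 ≡ 7, so v_1 = 7^{−1} = 2 (mod 13).
  i = 2 (α = 8): (8−2)(8−9)(8−1)(8−4) = 6·(−1)·7·4 = −168 ≡ 1, so v_2 = 1^{−1} = 1 (mod 13).
  i = 3 (α = 9): (9−2)(9−8)(9−1)(9−4) = 7·1·8·5 = 280 ≡ 7, so v_3 = 7^{−1} = 2 (mod 13).
  i = 4 (α = 1): (1−2)(1−8)(1−9)(1−4) = (−1)·(−7)·(−8)·(−3) = 168 ≡ 12, so v_4 = 12^{−1} = 12 (mod 13).
  i = 5 (α = 4): (4−2)(4−8)(4−9)(4−1) = 2·(−4)·(−5)·3 = 120 ≡ 3, so v_5 = 3^{−1} = 9 (mod 13).
  v = [2, 1, 2, 12, 9].
Step 2: syndromes of r = [6, 0, 9, 2, 3] (all sums mod 13).
  S_0 = Σ v_i r_i = 2·6 + 1·0 + 2·9 + 12·2 + 9·3 = 81 ≡ 3.
  S_1 = Σ v_i α_i r_i = 2·2·6 + 1·8·0 + 2·9·9 + 12·1·2 + 9·4·3 = 318 ≡ 6.
  α_i^2 mod 13 = [4, 12, 3, 1, 3].
  S_2 = Σ v_i α_i^2 r_i = 2·4·6 + 1·12·0 + 2·3·9 + 12·1·2 + 9·3·3 = 207 ≡ 12.
  S = (3, 6, 12) ≠ 0, so r is not a codeword (an error is present).
Step 3: locate the error. For a single error e at position i, S_ℓ = v_i·e·α_i^ℓ, so α_err = S_1/S_0.
  S_0^{−1} = 3^{−1} = 9 (mod 13), so α_err = 6·9 = 54 ≡ 2 = α_1. Error position i = 1.
  Consistency check: S_2/S_1 = 12·11 = 132 ≡ 2 = α_err ✓ (single-error assumption holds).
Step 4: error magnitude e = S_0/v_1 = S_0·∏_{j≠1}(α_1 − α_j) = 3·7 = 21 ≡ 8 (mod 13).
Step 5: correct position 1: c_1 = r_1 − e = 6 − 8 ≡ 11 (mod 13). Hence c = [11, 0, 9, 2, 3].
  Check: interpolating c through the α_i gives m(x) = 6 + 9·x (degree < 2) with m(α_i) = c_i for every i, so c is indeed a codeword.


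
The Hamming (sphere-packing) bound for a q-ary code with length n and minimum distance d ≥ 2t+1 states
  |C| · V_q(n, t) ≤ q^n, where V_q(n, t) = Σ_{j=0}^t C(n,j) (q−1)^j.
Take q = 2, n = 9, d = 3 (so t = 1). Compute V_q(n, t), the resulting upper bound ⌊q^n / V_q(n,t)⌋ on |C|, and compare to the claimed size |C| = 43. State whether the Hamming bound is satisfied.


V_q(n, t) = 10, q^n = 512, Hamming bound = 51, |C| = 43 ≤ bound (satisfied).

Step 1: Compute V_q(n, t) = Σ_{j=0}^1 C(n, j) (q−1)^j.
  j = 0: C(9,0)·(1)^0 = 1·1 = 1.
  j = 1: C(9,1)·(1)^1 = 9·1 = 9.
  V_q(n, t) = 1 + 9 = 10.
Step 2: q^n = 2^9 = 512.
Step 3: Hamming bound ⌊q^n / V_q(n,t)⌋ = ⌊512/10⌋ = 51.
Step 4: Compare |C| = 43 to 51: satisfied.
The claimed |C| lies below the Hamming bound.


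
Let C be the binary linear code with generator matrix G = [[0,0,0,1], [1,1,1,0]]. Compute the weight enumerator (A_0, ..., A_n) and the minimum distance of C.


Weight distribution: A_0 = 1, A_1 = 1, A_3 = 1, A_4 = 1. Minimum distance d = 1.

Enumerate all 2^2 = 4 messages m ∈ F_2^2.
For each, compute codeword c = mG in F_2^4, then tally its weight.
  m = 00 → c = 0000, weight = 0.
  m = 10 → c = 0001, weight = 1.
  m = 01 → c = 1110, weight = 3.
  m = 11 → c = 1111, weight = 4.
Tally weights:
  weight 0: 1 codewords.
  weight 1: 1 codewords.
  weight 3: 1 codewords.
  weight 4: 1 codewords.
Minimum distance d = smallest w > 0 with A_w > 0 = 1.
Sanity: Σ A_w = 4 = 2^2 = 4 ✓.


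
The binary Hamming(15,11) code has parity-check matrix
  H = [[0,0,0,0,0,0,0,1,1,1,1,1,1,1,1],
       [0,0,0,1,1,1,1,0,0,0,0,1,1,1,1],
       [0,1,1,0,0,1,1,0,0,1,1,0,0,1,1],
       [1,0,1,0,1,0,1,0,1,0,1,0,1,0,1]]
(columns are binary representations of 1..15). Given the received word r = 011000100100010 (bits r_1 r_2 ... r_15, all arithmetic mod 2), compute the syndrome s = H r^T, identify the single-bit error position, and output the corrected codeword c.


s = (0, 0, 1, 0)^T, error position = 2, corrected codeword c = 001000100100010

Compute s = H r^T mod 2 one row at a time:
  s_1 = 0 + 0 + 1 + 0 + 0 + 0 + 1 + 0 = 2 ≡ 0 (mod 2).
  s_2 = 0 + 0 + 0 + 1 + 0 + 0 + 1 + 0 = 2 ≡ 0 (mod 2).
  s_3 = 1 + 1 + 0 + 1 + 1 + 0 + 1 + 0 = 5 ≡ 1 (mod 2).
  s_4 = 0 + 1 + 0 + 1 + 0 + 0 + 0 + 0 = 2 ≡ 0 (mod 2).
s = (0, 0, 1, 0)^T — this equals column 2 of H (binary 0010), so error is at position 2.
Correct: flip bit 2 of r = 011000100100010 to get c = 001000100100010.
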